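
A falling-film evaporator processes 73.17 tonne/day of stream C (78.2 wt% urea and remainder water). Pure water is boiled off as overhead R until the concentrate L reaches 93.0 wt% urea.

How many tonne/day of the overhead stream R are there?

urea is conserved: 73.17×0.782 = 57.219 tonne/day all reports to the concentrate.
Concentrate = 57.219/(target fraction) = 61.526 tonne/day.
Overhead = 73.17 − 61.526 = 11.644 tonne/day.

11.64 tonne/day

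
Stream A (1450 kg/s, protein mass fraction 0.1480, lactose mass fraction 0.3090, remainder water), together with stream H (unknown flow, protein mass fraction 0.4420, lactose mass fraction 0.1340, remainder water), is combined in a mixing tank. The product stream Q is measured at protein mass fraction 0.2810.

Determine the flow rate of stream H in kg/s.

Let H be the unknown flow. Total out = 1450 + H.
protein balance: 214.6 + 0.442·H = 0.281·(1450 + H)
(0.442 − 0.281)·H = 0.281×1450 − 214.6 = 192.85
H = 192.85 / 0.161 = 1197.8 kg/s

1198 kg/s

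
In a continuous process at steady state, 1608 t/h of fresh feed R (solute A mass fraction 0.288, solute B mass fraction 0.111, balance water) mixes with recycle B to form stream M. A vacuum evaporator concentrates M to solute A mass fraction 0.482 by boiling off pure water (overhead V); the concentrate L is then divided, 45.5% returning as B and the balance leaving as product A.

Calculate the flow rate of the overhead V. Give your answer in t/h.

647.2 t/h

Overall solute A balance (none leaves overhead): solute A in fresh feed = solute A in product, i.e. 1608×0.288 = (1−0.455)·L·0.482.
L = 463.1/(0.482×0.545) = 1762.9 t/h.
Recycle B = 0.455×1762.9 = 802.13 t/h.
Combined feed M = 1608 + 802.13 = 2410.1 t/h.
Overhead V = M − L = 2410.1 − 1762.9 = 647.2 t/h.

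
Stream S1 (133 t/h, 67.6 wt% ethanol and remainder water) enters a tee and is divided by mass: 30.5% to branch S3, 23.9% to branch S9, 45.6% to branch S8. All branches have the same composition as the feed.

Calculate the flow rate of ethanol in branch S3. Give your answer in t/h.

Branch S3 total = 0.305×133 = 40.565 t/h.
ethanol in S3 = 0.676×40.565 = 27.422 t/h.

27.42 t/h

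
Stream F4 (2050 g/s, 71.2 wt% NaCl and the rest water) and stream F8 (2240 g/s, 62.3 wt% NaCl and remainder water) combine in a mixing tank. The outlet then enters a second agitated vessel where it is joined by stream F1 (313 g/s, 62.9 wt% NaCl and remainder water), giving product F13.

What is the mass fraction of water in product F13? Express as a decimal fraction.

0.337

Overall, product flow = 4603 g/s.
water in = 2050×0.288 + 2240×0.377 + 313×0.371 = 1551 g/s.
water fraction in F13 = 0.337.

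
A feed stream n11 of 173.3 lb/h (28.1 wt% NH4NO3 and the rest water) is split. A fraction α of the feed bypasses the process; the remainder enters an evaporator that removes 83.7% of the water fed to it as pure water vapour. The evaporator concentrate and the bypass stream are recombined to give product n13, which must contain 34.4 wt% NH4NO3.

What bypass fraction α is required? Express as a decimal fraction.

0.696

All 173.3×0.281 = 48.697 lb/h of NH4NO3 reaches n13, so n13 = 48.697/0.344 = 141.56 lb/h and vapour = 31.738 lb/h.
The evaporator receives (1−α)·173.3 of feed at 0.719 water and removes 0.837 of that water:
0.837×0.719×(1−α)×173.3 = 31.738
(1−α) = 31.738/104.29 = 0.3043;  α = 0.6957.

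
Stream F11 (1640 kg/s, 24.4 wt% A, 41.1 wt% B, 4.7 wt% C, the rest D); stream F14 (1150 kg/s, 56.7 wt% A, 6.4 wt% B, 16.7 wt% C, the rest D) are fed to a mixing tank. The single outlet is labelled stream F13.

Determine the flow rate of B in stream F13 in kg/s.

747.6 kg/s

B out = B in = 1640×0.411 + 1150×0.064 = 747.64 kg/s.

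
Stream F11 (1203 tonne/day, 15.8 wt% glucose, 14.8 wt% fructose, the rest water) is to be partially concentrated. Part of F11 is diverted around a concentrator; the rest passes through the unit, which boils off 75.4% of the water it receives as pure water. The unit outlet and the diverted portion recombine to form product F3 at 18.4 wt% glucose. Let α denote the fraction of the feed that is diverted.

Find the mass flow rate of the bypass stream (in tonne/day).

All 1203×0.158 = 190.07 tonne/day of glucose reaches F3, so F3 = 190.07/0.184 = 1033 tonne/day and vapour = 169.99 tonne/day.
The evaporator receives (1−α)·1203 of feed at 0.694 water and removes 0.754 of that water:
0.754×0.694×(1−α)×1203 = 169.99
(1−α) = 169.99/629.5 = 0.2700;  α = 0.7300.
Bypass flow = 0.7300×1203 = 878.14 tonne/day.

878.1 tonne/day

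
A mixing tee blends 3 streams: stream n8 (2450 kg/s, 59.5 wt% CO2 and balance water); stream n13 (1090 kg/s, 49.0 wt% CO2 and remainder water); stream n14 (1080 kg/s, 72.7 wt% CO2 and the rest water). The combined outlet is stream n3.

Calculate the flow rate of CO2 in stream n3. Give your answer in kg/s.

2777 kg/s

CO2 out = CO2 in = 2450×0.595 + 1090×0.490 + 1080×0.727 = 2777 kg/s.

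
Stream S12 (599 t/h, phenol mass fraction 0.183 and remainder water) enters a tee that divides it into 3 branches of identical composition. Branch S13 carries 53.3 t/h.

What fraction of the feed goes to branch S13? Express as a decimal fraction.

Fraction to S13 = 53.3/599 = 0.0890.

0.089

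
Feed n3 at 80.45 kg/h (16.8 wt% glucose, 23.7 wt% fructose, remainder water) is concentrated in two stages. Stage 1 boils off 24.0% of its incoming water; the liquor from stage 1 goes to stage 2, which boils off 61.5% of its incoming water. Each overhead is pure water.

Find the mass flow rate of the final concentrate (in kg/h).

water in feed = 80.45×0.595 = 47.868 kg/h.
After stage 1: water left = (1−0.240)×47.868 = 36.379; stream total = 68.962 kg/h.
After stage 2: water left = (1−0.615)×36.379 = 14.006; final concentrate = 46.588 kg/h.

46.59 kg/h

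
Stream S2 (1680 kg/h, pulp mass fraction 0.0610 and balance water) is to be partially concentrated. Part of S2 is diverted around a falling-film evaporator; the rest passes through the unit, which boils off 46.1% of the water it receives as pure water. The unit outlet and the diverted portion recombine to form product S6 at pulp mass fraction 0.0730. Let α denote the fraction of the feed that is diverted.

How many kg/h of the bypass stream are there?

All 1680×0.061 = 102.48 kg/h of pulp reaches S6, so S6 = 102.48/0.073 = 1403.8 kg/h and vapour = 276.16 kg/h.
The evaporator receives (1−α)·1680 of feed at 0.939 water and removes 0.461 of that water:
0.461×0.939×(1−α)×1680 = 276.16
(1−α) = 276.16/727.24 = 0.3797;  α = 0.6203.
Bypass flow = 0.6203×1680 = 1042 kg/h.

1042 kg/h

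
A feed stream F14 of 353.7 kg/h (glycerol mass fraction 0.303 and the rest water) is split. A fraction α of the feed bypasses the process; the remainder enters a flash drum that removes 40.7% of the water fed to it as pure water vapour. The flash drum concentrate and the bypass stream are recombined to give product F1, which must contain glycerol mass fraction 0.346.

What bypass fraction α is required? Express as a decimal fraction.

0.562

All 353.7×0.303 = 107.17 kg/h of glycerol reaches F1, so F1 = 107.17/0.346 = 309.74 kg/h and vapour = 43.957 kg/h.
The evaporator receives (1−α)·353.7 of feed at 0.697 water and removes 0.407 of that water:
0.407×0.697×(1−α)×353.7 = 43.957
(1−α) = 43.957/100.34 = 0.4381;  α = 0.5619.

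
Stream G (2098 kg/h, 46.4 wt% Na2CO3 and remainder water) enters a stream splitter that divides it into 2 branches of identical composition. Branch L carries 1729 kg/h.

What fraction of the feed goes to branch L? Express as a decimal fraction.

0.824

Fraction to L = 1729/2098 = 0.8241.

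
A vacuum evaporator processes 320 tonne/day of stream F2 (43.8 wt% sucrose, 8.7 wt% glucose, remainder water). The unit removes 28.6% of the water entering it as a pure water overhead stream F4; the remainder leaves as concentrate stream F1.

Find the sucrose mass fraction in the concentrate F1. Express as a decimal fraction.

sucrose is not removed: 320×0.438 = 140.16 tonne/day of sucrose enters F1.
water entering = 320×0.475 = 152 tonne/day; overhead removed = 0.286×152 = 43.472 tonne/day.
Concentrate = 320 − 43.472 = 276.53 tonne/day.
Mass fraction = 140.16/276.53 = 0.507.

0.507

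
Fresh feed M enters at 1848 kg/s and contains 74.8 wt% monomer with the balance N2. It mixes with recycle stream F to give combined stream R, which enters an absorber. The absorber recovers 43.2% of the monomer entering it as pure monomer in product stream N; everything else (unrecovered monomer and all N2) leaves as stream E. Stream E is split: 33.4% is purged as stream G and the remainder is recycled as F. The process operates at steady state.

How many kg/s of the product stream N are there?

monomer in R: m_A = 1848×0.748 + (1−0.334)·(1−0.432)·m_A, so m_A = 1382.3/0.6217 = 2223.4 kg/s.
Product N = 0.432×2223.4 = 960.5 kg/s.

960.5 kg/s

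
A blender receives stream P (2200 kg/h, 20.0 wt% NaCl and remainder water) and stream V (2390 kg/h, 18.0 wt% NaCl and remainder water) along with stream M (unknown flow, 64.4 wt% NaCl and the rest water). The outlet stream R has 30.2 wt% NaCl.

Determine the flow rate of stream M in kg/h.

Let M be the unknown flow. Total out = 4590 + M.
NaCl balance: 870.2 + 0.644·M = 0.302·(4590 + M)
(0.644 − 0.302)·M = 0.302×4590 − 870.2 = 515.98
M = 515.98 / 0.342 = 1508.7 kg/h

1509 kg/h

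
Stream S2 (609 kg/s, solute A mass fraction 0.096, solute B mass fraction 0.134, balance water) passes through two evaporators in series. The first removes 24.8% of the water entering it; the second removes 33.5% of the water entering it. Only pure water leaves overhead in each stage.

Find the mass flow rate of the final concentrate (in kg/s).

water in feed = 609×0.770 = 468.93 kg/s.
After stage 1: water left = (1−0.248)×468.93 = 352.64; stream total = 492.71 kg/s.
After stage 2: water left = (1−0.335)×352.64 = 234.5; final concentrate = 374.57 kg/s.

374.6 kg/s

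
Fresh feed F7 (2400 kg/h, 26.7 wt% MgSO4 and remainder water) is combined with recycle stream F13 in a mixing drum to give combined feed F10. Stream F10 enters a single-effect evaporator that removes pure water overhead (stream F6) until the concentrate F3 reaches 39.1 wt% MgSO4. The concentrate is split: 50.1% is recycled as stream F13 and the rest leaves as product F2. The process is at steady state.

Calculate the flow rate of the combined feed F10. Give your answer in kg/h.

4045 kg/h

Overall MgSO4 balance (none leaves overhead): MgSO4 in fresh feed = MgSO4 in product, i.e. 2400×0.267 = (1−0.501)·F3·0.391.
F3 = 640.8/(0.391×0.499) = 3284.3 kg/h.
Recycle F13 = 0.501×3284.3 = 1645.4 kg/h.
Combined feed F10 = 2400 + 1645.4 = 4045.4 kg/h.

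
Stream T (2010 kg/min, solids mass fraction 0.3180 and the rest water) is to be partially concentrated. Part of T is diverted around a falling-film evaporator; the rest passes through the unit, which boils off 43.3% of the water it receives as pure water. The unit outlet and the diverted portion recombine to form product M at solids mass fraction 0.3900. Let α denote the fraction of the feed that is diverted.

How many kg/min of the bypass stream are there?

All 2010×0.318 = 639.18 kg/min of solids reaches M, so M = 639.18/0.390 = 1638.9 kg/min and vapour = 371.08 kg/min.
The evaporator receives (1−α)·2010 of feed at 0.682 water and removes 0.433 of that water:
0.433×0.682×(1−α)×2010 = 371.08
(1−α) = 371.08/593.57 = 0.6252;  α = 0.3748.
Bypass flow = 0.3748×2010 = 753.42 kg/min.

753.4 kg/min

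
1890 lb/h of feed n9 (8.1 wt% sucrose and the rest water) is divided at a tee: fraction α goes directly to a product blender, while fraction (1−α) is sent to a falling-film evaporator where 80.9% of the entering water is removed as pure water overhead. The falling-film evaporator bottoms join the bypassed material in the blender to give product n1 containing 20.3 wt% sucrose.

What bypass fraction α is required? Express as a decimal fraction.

All 1890×0.081 = 153.09 lb/h of sucrose reaches n1, so n1 = 153.09/0.203 = 754.14 lb/h and vapour = 1135.9 lb/h.
The evaporator receives (1−α)·1890 of feed at 0.919 water and removes 0.809 of that water:
0.809×0.919×(1−α)×1890 = 1135.9
(1−α) = 1135.9/1405.2 = 0.8084;  α = 0.1916.

0.192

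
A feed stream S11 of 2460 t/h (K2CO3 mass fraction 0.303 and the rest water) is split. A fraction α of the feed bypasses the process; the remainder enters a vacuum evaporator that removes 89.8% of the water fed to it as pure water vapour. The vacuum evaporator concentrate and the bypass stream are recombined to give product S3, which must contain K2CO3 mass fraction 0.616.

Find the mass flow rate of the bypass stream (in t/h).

All 2460×0.303 = 745.38 t/h of K2CO3 reaches S3, so S3 = 745.38/0.616 = 1210 t/h and vapour = 1250 t/h.
The evaporator receives (1−α)·2460 of feed at 0.697 water and removes 0.898 of that water:
0.898×0.697×(1−α)×2460 = 1250
(1−α) = 1250/1539.7 = 0.8118;  α = 0.1882.
Bypass flow = 0.1882×2460 = 462.95 t/h.

462.9 t/h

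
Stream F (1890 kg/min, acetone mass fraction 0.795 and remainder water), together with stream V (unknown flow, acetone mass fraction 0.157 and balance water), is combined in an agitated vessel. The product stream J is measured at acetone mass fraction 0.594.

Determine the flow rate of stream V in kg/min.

Let V be the unknown flow. Total out = 1890 + V.
acetone balance: 1502.6 + 0.157·V = 0.594·(1890 + V)
(0.157 − 0.594)·V = 0.594×1890 − 1502.6 = -379.89
V = -379.89 / -0.437 = 869.31 kg/min

869.3 kg/min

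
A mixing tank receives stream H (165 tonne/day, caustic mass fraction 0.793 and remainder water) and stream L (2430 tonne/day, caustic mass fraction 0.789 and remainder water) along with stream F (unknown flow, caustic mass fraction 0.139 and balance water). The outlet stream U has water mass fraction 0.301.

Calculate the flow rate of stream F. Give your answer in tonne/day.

418.2 tonne/day

Let F be the unknown flow. Total out = 2595 + F.
water balance: 546.88 + 0.861·F = 0.301·(2595 + F)
(0.861 − 0.301)·F = 0.301×2595 − 546.88 = 234.21
F = 234.21 / 0.560 = 418.23 tonne/day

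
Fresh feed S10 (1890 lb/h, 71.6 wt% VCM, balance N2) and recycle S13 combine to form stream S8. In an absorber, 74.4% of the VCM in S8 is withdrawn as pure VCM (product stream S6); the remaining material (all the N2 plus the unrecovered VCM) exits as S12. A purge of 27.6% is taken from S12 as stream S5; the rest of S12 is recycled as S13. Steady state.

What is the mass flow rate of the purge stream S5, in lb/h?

N2 enters only via S10 and leaves only via the purge: 1890×0.284 = 0.276×(N2 in S12), and the absorber passes all N2, so N2 in S8 = N2 in S12 = 1944.8 lb/h.
VCM in S8: m_A = 1890×0.716 + (1−0.276)·(1−0.744)·m_A, so m_A = 1353.2/0.8147 = 1661.1 lb/h.
S12 = (1−0.744)×1661.1 + 1944.8 = 2370 lb/h.
Purge S5 = 0.276×2370 = 654.13 lb/h.

654.1 lb/h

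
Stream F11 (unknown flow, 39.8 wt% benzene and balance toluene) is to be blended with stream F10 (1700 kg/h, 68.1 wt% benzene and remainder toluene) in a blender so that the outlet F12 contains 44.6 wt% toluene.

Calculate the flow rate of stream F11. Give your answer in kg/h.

1384 kg/h

Let F11 be the unknown flow. Total out = 1700 + F11.
toluene balance: 542.3 + 0.602·F11 = 0.446·(1700 + F11)
(0.602 − 0.446)·F11 = 0.446×1700 − 542.3 = 215.9
F11 = 215.9 / 0.156 = 1384 kg/h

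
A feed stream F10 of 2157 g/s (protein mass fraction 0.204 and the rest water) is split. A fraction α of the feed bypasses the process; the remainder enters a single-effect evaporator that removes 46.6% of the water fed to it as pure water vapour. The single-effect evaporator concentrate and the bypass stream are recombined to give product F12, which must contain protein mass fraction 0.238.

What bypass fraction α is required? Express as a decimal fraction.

0.615

All 2157×0.204 = 440.03 g/s of protein reaches F12, so F12 = 440.03/0.238 = 1848.9 g/s and vapour = 308.14 g/s.
The evaporator receives (1−α)·2157 of feed at 0.796 water and removes 0.466 of that water:
0.466×0.796×(1−α)×2157 = 308.14
(1−α) = 308.14/800.11 = 0.3851;  α = 0.6149.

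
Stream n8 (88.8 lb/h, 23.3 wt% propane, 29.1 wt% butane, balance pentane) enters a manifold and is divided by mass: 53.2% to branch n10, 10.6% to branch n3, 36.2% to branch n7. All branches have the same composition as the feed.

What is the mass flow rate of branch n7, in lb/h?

Branch n7 flow = 0.362×88.8 = 32.146 lb/h.

32.15 lb/h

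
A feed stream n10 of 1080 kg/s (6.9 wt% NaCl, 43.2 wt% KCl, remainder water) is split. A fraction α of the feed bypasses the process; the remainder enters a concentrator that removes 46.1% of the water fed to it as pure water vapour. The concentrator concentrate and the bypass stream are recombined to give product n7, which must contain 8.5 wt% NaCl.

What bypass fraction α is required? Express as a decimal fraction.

0.182

All 1080×0.069 = 74.52 kg/s of NaCl reaches n7, so n7 = 74.52/0.085 = 876.71 kg/s and vapour = 203.29 kg/s.
The evaporator receives (1−α)·1080 of feed at 0.499 water and removes 0.461 of that water:
0.461×0.499×(1−α)×1080 = 203.29
(1−α) = 203.29/248.44 = 0.8183;  α = 0.1817.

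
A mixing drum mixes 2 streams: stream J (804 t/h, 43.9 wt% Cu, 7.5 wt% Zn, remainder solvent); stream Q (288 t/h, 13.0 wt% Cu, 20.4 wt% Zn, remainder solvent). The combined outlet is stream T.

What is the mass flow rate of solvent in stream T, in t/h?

solvent out = solvent in = 804×0.486 + 288×0.666 = 582.55 t/h.

582.6 t/h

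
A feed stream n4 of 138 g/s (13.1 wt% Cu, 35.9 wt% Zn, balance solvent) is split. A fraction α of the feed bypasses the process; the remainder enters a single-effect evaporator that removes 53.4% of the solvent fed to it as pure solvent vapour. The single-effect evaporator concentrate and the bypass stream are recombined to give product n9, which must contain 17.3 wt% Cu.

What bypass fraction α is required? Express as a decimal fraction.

All 138×0.131 = 18.078 g/s of Cu reaches n9, so n9 = 18.078/0.173 = 104.5 g/s and vapour = 33.503 g/s.
The evaporator receives (1−α)·138 of feed at 0.510 solvent and removes 0.534 of that solvent:
0.534×0.510×(1−α)×138 = 33.503
(1−α) = 33.503/37.583 = 0.8914;  α = 0.1086.

0.109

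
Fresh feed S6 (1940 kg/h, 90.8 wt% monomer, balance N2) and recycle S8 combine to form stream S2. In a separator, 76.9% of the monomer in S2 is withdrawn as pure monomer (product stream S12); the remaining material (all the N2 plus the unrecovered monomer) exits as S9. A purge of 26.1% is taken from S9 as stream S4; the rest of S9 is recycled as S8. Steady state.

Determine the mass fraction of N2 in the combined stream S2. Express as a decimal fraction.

0.2435

N2 enters only via S6 and leaves only via the purge: 1940×0.092 = 0.261×(N2 in S9), and the separator passes all N2, so N2 in S2 = N2 in S9 = 683.83 kg/h.
monomer in S2: m_A = 1940×0.908 + (1−0.261)·(1−0.769)·m_A, so m_A = 1761.5/0.8293 = 2124.1 kg/h.
S2 = 2124.1 + 683.83 = 2808 kg/h.
N2 fraction in S2 = 683.83/2808 = 0.2435.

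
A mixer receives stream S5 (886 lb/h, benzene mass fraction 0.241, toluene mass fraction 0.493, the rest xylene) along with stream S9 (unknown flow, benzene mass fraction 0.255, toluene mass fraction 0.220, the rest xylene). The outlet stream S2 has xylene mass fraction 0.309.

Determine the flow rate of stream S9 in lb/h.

176.4 lb/h

Let S9 be the unknown flow. Total out = 886 + S9.
xylene balance: 235.68 + 0.525·S9 = 0.309·(886 + S9)
(0.525 − 0.309)·S9 = 0.309×886 − 235.68 = 38.098
S9 = 38.098 / 0.216 = 176.38 lb/h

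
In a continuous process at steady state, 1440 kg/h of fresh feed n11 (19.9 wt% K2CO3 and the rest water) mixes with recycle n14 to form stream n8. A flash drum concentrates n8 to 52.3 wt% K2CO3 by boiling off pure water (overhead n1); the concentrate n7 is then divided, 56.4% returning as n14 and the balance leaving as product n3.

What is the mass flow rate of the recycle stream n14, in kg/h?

Overall K2CO3 balance (none leaves overhead): K2CO3 in fresh feed = K2CO3 in product, i.e. 1440×0.199 = (1−0.564)·n7·0.523.
n7 = 286.56/(0.523×0.436) = 1256.7 kg/h.
Recycle n14 = 0.564×1256.7 = 708.77 kg/h.

708.8 kg/h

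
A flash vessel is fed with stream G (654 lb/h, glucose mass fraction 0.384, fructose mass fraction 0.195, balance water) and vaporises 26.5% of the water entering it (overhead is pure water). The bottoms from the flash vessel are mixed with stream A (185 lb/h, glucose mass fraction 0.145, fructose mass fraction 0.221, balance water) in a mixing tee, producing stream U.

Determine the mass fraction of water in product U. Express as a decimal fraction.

0.417

Vapour removed = 0.265×0.421×654 = 72.964 lb/h; concentrate = 581.04 lb/h.
water reaching the mixer = 202.37 (from concentrate) + 185×0.634 = 319.66 lb/h.
Product flow = 581.04 + 185 = 766.04 lb/h; water fraction = 0.417.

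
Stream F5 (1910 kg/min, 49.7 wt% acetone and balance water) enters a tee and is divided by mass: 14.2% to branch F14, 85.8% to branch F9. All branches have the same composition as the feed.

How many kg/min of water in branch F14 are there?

136.4 kg/min

Branch F14 total = 0.142×1910 = 271.22 kg/min.
water in F14 = 0.503×271.22 = 136.42 kg/min.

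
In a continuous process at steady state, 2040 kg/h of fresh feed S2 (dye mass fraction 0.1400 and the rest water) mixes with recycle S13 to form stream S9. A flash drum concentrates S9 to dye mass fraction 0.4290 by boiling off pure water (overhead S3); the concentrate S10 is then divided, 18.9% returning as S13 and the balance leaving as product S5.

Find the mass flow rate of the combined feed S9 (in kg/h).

2195 kg/h

Overall dye balance (none leaves overhead): dye in fresh feed = dye in product, i.e. 2040×0.140 = (1−0.189)·S10·0.429.
S10 = 285.6/(0.429×0.811) = 820.88 kg/h.
Recycle S13 = 0.189×820.88 = 155.15 kg/h.
Combined feed S9 = 2040 + 155.15 = 2195.1 kg/h.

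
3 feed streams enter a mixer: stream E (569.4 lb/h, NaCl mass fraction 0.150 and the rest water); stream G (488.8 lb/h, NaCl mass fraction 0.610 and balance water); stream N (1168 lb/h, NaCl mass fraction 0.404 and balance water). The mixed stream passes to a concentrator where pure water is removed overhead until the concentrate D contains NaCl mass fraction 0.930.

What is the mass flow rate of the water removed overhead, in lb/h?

NaCl entering = 569.4×0.150 + 488.8×0.610 + 1168×0.404 = 855.45 lb/h.
All NaCl reports to D, so D = 855.45/0.930 = 919.84 lb/h.
Total feed = 2226.2 lb/h; overhead = 2226.2 − 919.84 = 1306.4 lb/h.

1306 lb/h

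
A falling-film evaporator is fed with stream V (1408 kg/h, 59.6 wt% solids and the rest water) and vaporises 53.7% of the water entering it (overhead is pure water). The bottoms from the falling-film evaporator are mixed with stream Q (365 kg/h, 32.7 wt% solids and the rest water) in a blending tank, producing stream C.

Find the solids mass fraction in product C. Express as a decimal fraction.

Vapour removed = 0.537×0.404×1408 = 305.46 kg/h; concentrate = 1102.5 kg/h.
solids reaching the mixer = 839.17 (from concentrate) + 365×0.327 = 958.52 kg/h.
Product flow = 1102.5 + 365 = 1467.5 kg/h; solids fraction = 0.653.

0.653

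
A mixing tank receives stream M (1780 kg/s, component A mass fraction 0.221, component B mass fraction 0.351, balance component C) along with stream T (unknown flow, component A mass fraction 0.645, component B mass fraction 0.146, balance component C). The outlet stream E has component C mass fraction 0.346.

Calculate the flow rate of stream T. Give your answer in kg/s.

1065 kg/s

Let T be the unknown flow. Total out = 1780 + T.
component C balance: 761.84 + 0.209·T = 0.346·(1780 + T)
(0.209 − 0.346)·T = 0.346×1780 − 761.84 = -145.96
T = -145.96 / -0.137 = 1065.4 kg/s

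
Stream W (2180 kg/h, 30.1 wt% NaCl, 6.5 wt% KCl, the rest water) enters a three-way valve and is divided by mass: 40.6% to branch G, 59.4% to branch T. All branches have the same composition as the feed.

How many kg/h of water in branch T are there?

Branch T total = 0.594×2180 = 1294.9 kg/h.
water in T = 0.634×1294.9 = 820.98 kg/h.

821 kg/h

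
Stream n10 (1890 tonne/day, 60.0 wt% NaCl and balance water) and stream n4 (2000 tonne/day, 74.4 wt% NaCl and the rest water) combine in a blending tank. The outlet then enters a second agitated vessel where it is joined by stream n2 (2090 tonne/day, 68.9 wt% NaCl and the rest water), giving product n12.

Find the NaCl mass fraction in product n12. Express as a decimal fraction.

Overall, product flow = 5980 tonne/day.
NaCl in = 1890×0.600 + 2000×0.744 + 2090×0.689 = 4062 tonne/day.
NaCl fraction in n12 = 0.679.

0.679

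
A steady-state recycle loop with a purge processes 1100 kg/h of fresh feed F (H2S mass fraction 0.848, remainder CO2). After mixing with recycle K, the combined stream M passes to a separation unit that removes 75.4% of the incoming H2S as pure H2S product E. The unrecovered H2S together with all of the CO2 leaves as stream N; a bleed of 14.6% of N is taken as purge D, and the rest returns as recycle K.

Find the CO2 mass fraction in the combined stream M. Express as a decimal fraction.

0.492

CO2 enters only via F and leaves only via the purge: 1100×0.152 = 0.146×(CO2 in N), and the separation unit passes all CO2, so CO2 in M = CO2 in N = 1145.2 kg/h.
H2S in M: m_A = 1100×0.848 + (1−0.146)·(1−0.754)·m_A, so m_A = 932.8/0.7899 = 1180.9 kg/h.
M = 1180.9 + 1145.2 = 2326.1 kg/h.
CO2 fraction in M = 1145.2/2326.1 = 0.492.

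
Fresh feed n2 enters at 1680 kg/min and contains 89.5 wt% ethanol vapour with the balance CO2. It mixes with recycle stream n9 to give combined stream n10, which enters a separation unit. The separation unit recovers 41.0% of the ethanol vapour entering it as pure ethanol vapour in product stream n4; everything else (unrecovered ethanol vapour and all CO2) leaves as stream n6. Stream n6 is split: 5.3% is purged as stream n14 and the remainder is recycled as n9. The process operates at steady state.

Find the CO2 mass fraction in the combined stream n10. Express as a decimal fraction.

CO2 enters only via n2 and leaves only via the purge: 1680×0.105 = 0.053×(CO2 in n6), and the separation unit passes all CO2, so CO2 in n10 = CO2 in n6 = 3328.3 kg/min.
ethanol vapour in n10: m_A = 1680×0.895 + (1−0.053)·(1−0.410)·m_A, so m_A = 1503.6/0.4413 = 3407.4 kg/min.
n10 = 3407.4 + 3328.3 = 6735.7 kg/min.
CO2 fraction in n10 = 3328.3/6735.7 = 0.494.

0.494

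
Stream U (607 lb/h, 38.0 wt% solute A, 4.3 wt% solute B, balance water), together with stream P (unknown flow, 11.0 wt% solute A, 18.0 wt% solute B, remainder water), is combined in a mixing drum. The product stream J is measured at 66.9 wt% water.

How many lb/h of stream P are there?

1362 lb/h

Let P be the unknown flow. Total out = 607 + P.
water balance: 350.24 + 0.710·P = 0.669·(607 + P)
(0.710 − 0.669)·P = 0.669×607 − 350.24 = 55.844
P = 55.844 / 0.041 = 1362 lb/h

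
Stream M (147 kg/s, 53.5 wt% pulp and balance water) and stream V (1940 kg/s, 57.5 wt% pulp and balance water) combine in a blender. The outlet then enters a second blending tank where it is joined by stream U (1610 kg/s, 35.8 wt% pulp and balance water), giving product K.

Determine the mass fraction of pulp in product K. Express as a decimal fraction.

0.4789

Overall, product flow = 3697 kg/s.
pulp in = 147×0.535 + 1940×0.575 + 1610×0.358 = 1770.5 kg/s.
pulp fraction in K = 0.4789.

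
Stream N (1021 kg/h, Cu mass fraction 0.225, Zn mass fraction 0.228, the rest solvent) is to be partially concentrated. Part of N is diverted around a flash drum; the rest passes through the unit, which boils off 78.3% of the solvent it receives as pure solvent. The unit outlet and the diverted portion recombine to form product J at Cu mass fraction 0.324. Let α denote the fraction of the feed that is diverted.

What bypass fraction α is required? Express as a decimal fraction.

0.287

All 1021×0.225 = 229.72 kg/h of Cu reaches J, so J = 229.72/0.324 = 709.03 kg/h and vapour = 311.97 kg/h.
The evaporator receives (1−α)·1021 of feed at 0.547 solvent and removes 0.783 of that solvent:
0.783×0.547×(1−α)×1021 = 311.97
(1−α) = 311.97/437.3 = 0.7134;  α = 0.2866.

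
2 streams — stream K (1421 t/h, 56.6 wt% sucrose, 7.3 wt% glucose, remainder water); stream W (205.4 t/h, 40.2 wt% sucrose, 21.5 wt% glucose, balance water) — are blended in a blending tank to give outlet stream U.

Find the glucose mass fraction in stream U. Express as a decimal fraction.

Total flow out = 1421 + 205.4 = 1626.4 t/h.
glucose in = 1421×0.073 + 205.4×0.215 = 147.89 t/h.
glucose mass fraction in U = 147.89/1626.4 = 0.0909.

0.0909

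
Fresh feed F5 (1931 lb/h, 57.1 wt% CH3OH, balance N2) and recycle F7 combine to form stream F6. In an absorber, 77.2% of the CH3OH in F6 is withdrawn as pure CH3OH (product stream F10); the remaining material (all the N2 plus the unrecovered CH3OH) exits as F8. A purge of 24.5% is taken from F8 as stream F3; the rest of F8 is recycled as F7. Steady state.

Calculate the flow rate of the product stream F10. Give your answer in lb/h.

1028 lb/h

CH3OH in F6: m_A = 1931×0.571 + (1−0.245)·(1−0.772)·m_A, so m_A = 1102.6/0.8279 = 1331.9 lb/h.
Product F10 = 0.772×1331.9 = 1028.2 lb/h.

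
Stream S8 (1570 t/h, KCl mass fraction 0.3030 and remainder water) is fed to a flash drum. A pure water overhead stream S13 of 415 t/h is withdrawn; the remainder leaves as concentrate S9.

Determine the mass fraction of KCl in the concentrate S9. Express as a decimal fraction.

0.4119

KCl is not removed: 1570×0.303 = 475.71 t/h of KCl enters S9.
Concentrate = 1570 − 415 = 1155 t/h.
Mass fraction = 475.71/1155 = 0.4119.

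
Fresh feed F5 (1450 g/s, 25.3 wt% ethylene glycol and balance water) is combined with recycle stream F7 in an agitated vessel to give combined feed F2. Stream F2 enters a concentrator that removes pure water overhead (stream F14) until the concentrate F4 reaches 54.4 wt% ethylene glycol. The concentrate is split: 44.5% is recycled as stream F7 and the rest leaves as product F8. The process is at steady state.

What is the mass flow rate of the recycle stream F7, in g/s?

540.7 g/s

Overall ethylene glycol balance (none leaves overhead): ethylene glycol in fresh feed = ethylene glycol in product, i.e. 1450×0.253 = (1−0.445)·F4·0.544.
F4 = 366.85/(0.544×0.555) = 1215.1 g/s.
Recycle F7 = 0.445×1215.1 = 540.7 g/s.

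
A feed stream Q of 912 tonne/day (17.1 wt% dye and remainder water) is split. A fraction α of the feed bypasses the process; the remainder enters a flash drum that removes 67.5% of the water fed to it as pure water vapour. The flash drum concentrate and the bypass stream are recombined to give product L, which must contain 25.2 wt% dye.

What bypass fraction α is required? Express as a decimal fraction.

All 912×0.171 = 155.95 tonne/day of dye reaches L, so L = 155.95/0.252 = 618.86 tonne/day and vapour = 293.14 tonne/day.
The evaporator receives (1−α)·912 of feed at 0.829 water and removes 0.675 of that water:
0.675×0.829×(1−α)×912 = 293.14
(1−α) = 293.14/510.33 = 0.5744;  α = 0.4256.

0.426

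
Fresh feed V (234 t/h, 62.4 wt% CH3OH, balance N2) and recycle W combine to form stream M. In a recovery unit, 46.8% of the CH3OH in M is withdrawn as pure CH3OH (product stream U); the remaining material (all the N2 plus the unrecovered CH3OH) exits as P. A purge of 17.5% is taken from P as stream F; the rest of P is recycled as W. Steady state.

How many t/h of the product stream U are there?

121.8 t/h

CH3OH in M: m_A = 234×0.624 + (1−0.175)·(1−0.468)·m_A, so m_A = 146.02/0.5611 = 260.23 t/h.
Product U = 0.468×260.23 = 121.79 t/h.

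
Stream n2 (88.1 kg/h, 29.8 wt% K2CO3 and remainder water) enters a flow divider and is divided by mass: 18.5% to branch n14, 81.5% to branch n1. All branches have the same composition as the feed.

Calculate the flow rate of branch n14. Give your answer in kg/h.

Branch n14 flow = 0.185×88.1 = 16.298 kg/h.

16.3 kg/h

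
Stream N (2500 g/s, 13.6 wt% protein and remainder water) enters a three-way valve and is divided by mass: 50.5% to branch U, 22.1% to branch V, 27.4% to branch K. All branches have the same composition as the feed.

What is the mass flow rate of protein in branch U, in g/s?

Branch U total = 0.505×2500 = 1262.5 g/s.
protein in U = 0.136×1262.5 = 171.7 g/s.

171.7 g/s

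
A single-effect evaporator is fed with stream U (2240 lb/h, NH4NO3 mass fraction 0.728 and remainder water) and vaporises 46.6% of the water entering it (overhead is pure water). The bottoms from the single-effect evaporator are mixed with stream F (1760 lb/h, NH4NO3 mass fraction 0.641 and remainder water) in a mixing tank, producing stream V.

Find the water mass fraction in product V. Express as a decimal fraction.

Vapour removed = 0.466×0.272×2240 = 283.92 lb/h; concentrate = 1956.1 lb/h.
water reaching the mixer = 325.36 (from concentrate) + 1760×0.359 = 957.2 lb/h.
Product flow = 1956.1 + 1760 = 3716.1 lb/h; water fraction = 0.258.

0.258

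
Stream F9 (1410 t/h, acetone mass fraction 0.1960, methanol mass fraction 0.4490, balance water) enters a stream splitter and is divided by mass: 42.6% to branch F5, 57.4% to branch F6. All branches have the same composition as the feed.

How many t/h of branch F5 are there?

600.7 t/h

Branch F5 flow = 0.426×1410 = 600.66 t/h.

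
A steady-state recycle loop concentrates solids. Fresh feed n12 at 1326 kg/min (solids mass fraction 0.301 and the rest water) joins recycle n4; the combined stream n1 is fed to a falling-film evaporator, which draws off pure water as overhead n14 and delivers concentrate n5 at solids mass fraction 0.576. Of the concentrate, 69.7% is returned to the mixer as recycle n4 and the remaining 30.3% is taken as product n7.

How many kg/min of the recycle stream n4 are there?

1594 kg/min

Overall solids balance (none leaves overhead): solids in fresh feed = solids in product, i.e. 1326×0.301 = (1−0.697)·n5·0.576.
n5 = 399.13/(0.576×0.303) = 2286.9 kg/min.
Recycle n4 = 0.697×2286.9 = 1594 kg/min.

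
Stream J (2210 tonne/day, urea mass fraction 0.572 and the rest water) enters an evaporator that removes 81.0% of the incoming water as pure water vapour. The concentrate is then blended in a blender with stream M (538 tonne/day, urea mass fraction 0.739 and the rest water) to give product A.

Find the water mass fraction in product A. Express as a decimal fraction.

Vapour removed = 0.810×0.428×2210 = 766.16 tonne/day; concentrate = 1443.8 tonne/day.
water reaching the mixer = 179.72 (from concentrate) + 538×0.261 = 320.14 tonne/day.
Product flow = 1443.8 + 538 = 1981.8 tonne/day; water fraction = 0.162.

0.162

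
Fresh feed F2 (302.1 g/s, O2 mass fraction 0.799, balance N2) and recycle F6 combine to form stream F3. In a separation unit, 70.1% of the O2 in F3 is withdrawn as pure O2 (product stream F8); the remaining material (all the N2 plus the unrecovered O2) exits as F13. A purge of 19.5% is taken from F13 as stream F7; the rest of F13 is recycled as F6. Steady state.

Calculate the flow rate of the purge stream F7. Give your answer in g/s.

N2 enters only via F2 and leaves only via the purge: 302.1×0.201 = 0.195×(N2 in F13), and the separation unit passes all N2, so N2 in F3 = N2 in F13 = 311.4 g/s.
O2 in F3: m_A = 302.1×0.799 + (1−0.195)·(1−0.701)·m_A, so m_A = 241.38/0.7593 = 317.89 g/s.
F13 = (1−0.701)×317.89 + 311.4 = 406.45 g/s.
Purge F7 = 0.195×406.45 = 79.257 g/s.

79.26 g/s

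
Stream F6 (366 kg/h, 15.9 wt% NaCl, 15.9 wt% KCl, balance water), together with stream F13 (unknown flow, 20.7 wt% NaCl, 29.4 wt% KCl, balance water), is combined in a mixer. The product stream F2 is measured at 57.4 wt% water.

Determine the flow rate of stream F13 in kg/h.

Let F13 be the unknown flow. Total out = 366 + F13.
water balance: 249.61 + 0.499·F13 = 0.574·(366 + F13)
(0.499 − 0.574)·F13 = 0.574×366 − 249.61 = -39.528
F13 = -39.528 / -0.075 = 527.04 kg/h

527 kg/h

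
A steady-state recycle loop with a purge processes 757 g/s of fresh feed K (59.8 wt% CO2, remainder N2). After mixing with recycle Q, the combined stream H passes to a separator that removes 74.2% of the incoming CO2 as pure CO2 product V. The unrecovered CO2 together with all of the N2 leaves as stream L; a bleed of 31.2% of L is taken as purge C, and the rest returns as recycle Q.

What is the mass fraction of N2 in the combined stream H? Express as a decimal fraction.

0.639

N2 enters only via K and leaves only via the purge: 757×0.402 = 0.312×(N2 in L), and the separator passes all N2, so N2 in H = N2 in L = 975.37 g/s.
CO2 in H: m_A = 757×0.598 + (1−0.312)·(1−0.742)·m_A, so m_A = 452.69/0.8225 = 550.38 g/s.
H = 550.38 + 975.37 = 1525.7 g/s.
N2 fraction in H = 975.37/1525.7 = 0.639.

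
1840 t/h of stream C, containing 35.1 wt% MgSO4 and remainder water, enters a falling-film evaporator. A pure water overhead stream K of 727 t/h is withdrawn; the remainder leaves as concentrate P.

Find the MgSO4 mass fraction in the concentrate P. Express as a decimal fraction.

0.580

MgSO4 is not removed: 1840×0.351 = 645.84 t/h of MgSO4 enters P.
Concentrate = 1840 − 727 = 1113 t/h.
Mass fraction = 645.84/1113 = 0.580.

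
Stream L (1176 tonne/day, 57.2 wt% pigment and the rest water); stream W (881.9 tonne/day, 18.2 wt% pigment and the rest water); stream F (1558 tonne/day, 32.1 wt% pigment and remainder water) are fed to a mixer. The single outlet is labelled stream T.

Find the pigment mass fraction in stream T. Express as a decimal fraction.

Total flow out = 1176 + 881.9 + 1558 = 3615.9 tonne/day.
pigment in = 1176×0.572 + 881.9×0.182 + 1558×0.321 = 1333.3 tonne/day.
pigment mass fraction in T = 1333.3/3615.9 = 0.369.

0.369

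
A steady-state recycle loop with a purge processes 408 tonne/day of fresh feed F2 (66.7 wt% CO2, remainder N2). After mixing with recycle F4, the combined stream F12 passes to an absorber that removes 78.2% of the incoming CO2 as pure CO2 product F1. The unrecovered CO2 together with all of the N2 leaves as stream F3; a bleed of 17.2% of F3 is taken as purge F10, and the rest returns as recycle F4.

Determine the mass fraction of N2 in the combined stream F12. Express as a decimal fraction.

N2 enters only via F2 and leaves only via the purge: 408×0.333 = 0.172×(N2 in F3), and the absorber passes all N2, so N2 in F12 = N2 in F3 = 789.91 tonne/day.
CO2 in F12: m_A = 408×0.667 + (1−0.172)·(1−0.782)·m_A, so m_A = 272.14/0.8195 = 332.08 tonne/day.
F12 = 332.08 + 789.91 = 1122 tonne/day.
N2 fraction in F12 = 789.91/1122 = 0.704.

0.704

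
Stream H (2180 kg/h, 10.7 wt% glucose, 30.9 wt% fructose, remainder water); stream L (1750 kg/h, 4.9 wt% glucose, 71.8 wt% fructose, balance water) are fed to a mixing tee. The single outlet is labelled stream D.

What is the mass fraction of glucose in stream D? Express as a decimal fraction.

0.081

Total flow out = 2180 + 1750 = 3930 kg/h.
glucose in = 2180×0.107 + 1750×0.049 = 319.01 kg/h.
glucose mass fraction in D = 319.01/3930 = 0.081.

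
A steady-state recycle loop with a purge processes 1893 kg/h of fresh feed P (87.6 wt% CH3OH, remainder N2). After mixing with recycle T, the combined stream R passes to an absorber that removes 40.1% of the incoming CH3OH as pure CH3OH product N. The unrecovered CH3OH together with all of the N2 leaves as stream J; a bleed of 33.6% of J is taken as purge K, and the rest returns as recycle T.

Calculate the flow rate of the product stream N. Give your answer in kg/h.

CH3OH in R: m_A = 1893×0.876 + (1−0.336)·(1−0.401)·m_A, so m_A = 1658.3/0.6023 = 2753.4 kg/h.
Product N = 0.401×2753.4 = 1104.1 kg/h.

1104 kg/h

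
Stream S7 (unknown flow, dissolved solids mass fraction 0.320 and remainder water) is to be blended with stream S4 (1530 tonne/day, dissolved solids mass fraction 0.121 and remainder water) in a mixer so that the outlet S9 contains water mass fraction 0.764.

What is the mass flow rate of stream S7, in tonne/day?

Let S7 be the unknown flow. Total out = 1530 + S7.
water balance: 1344.9 + 0.680·S7 = 0.764·(1530 + S7)
(0.680 − 0.764)·S7 = 0.764×1530 − 1344.9 = -175.95
S7 = -175.95 / -0.084 = 2094.6 tonne/day

2095 tonne/day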